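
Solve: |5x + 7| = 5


An absolute value equation |expr| = 5 gives two cases:
Case 1: 5x + 7 = 5
  5x = -2, so x = -2/5
Case 2: 5x + 7 = -5
  5x = -12, so x = -12/5

x = -12/5, x = -2/5


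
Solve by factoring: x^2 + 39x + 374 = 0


We need two numbers that multiply to 374 and add to 39.
Those numbers are 22 and 17 (since 22 * 17 = 374 and 22 + 17 = 39).
So x^2 + 39x + 374 = (x + 22)(x + 17) = 0
Setting each factor to zero: x = -22 or x = -17

x = -22, x = -17


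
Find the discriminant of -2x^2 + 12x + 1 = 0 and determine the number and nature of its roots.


For ax^2 + bx + c = 0, discriminant D = b^2 - 4ac
Here a = -2, b = 12, c = 1
D = (12)^2 - 4(-2)(1) = 144 + 8 = 152

D = 152 > 0 but not a perfect square
The equation has 2 distinct real irrational roots.

Discriminant = 152, 2 distinct real irrational roots


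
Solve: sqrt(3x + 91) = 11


Square both sides: 3x + 91 = 11^2 = 121
3x = 121 - 91 = 30
x = 10
Check: sqrt(3*10 + 91) = sqrt(121) = 11 ✓

x = 10


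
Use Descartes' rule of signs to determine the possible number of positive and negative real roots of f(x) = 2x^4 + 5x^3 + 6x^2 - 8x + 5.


Descartes' rule of signs:

For positive roots, count sign changes in f(x) = 2x^4 + 5x^3 + 6x^2 - 8x + 5:
Signs of coefficients: +, +, +, -, +
Number of sign changes: 2
Possible positive real roots: 2, 0

For negative roots, examine f(-x) = 2x^4 - 5x^3 + 6x^2 + 8x + 5:
Signs of coefficients: +, -, +, +, +
Number of sign changes: 2
Possible negative real roots: 2, 0

Positive roots: 2 or 0; Negative roots: 2 or 0


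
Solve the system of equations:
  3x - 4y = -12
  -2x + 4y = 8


Using Cramer's rule:
Determinant D = (3)(4) - (-2)(-4) = 12 - 8 = 4
Dx = (-12)(4) - (8)(-4) = -48 + 32 = -16
Dy = (3)(8) - (-2)(-12) = 24 - 24 = 0
x = Dx/D = -16/4 = -4
y = Dy/D = 0/4 = 0

x = -4, y = 0


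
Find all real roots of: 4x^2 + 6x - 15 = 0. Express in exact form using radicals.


Using the quadratic formula: x = (-b ± sqrt(b^2 - 4ac)) / (2a)
Here a = 4, b = 6, c = -15
Discriminant = b^2 - 4ac = 6^2 - 4(4)(-15) = 36 + 240 = 276
Since discriminant = 276 > 0, there are two real roots.
x = (-6 ± 2*sqrt(69)) / 8
Simplifying: x = (-3 ± sqrt(69)) / 4
Numerically: x ≈ 1.3267 or x ≈ -2.8267

x = (-3 + sqrt(69)) / 4 or x = (-3 - sqrt(69)) / 4


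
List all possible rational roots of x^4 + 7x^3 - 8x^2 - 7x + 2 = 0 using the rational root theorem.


Rational root theorem: possible roots are ±p/q where:
  p divides the constant term (2): p ∈ {1, 2}
  q divides the leading coefficient (1): q ∈ {1}

All possible rational roots: -2, -1, 1, 2

-2, -1, 1, 2


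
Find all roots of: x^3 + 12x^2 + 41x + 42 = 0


Let p(x) = x^3 + 12x^2 + 41x + 42. By the rational root theorem (leading coefficient 1), any rational root is an integer divisor of 42: try ±1, ±2, ... in turn.
Test x = 1: value = 96 ≠ 0.
Test x = -1: value = 12 ≠ 0.
Test x = 2: value = 180 ≠ 0.
Test x = -2: value = 0 ✓, so (x + 2) is a factor.
Synthetic division by (x + 2): bring down 1; 1(-2) + 12 = 10; 10(-2) + 41 = 21; 21(-2) + 42 = 0 → quotient x^2 + 10x + 21, remainder 0.
Solve the quadratic x^2 + 10x + 21 = 0: discriminant = 10^2 - 4(1)(21) = 100 - 84 = 16.
sqrt(16) = 4, so x = (-10 ± 4)/2: x = -3 or x = -7.
Collecting all roots found:

x = -7, x = -3, x = -2


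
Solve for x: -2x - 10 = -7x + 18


Starting with: -2x - 10 = -7x + 18
Move all x terms to left: (-2 + 7)x = 18 + 10
Simplify: 5x = 28
Divide both sides by 5: x = 28/5

x = 28/5


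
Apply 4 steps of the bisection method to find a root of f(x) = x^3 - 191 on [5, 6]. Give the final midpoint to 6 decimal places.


f(x) = x^3 - 191
f(5) = -66 < 0
f(6) = 25 > 0

Step 1: midpoint = (5.000000 + 6.000000)/2 = 5.500000
  f(5.500000) = -24.625000
  f(mid) < 0, so root is in [5.500000, 6.000000]

Step 2: midpoint = (5.500000 + 6.000000)/2 = 5.750000
  f(5.750000) = -0.890625
  f(mid) < 0, so root is in [5.750000, 6.000000]

Step 3: midpoint = (5.750000 + 6.000000)/2 = 5.875000
  f(5.875000) = 11.779297
  f(mid) > 0, so root is in [5.750000, 5.875000]

Step 4: midpoint = (5.750000 + 5.875000)/2 = 5.812500
  f(5.812500) = 5.376221
  f(mid) > 0, so root is in [5.750000, 5.812500]

midpoint = 5.812500


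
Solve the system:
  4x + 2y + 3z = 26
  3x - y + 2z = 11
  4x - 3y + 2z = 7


Using Cramer's rule. Expand each determinant along the first row.
D  = 4*[(-1)*2 - 2*(-3)] - 2*[3*2 - 2*4] + 3*[3*(-3) - (-1)*4]
  = 4*(4) - 2*(-2) + 3*(-5) = 5
Dx = 26*[(-1)*2 - 2*(-3)] - 2*[11*2 - 2*7] + 3*[11*(-3) - (-1)*7]
  = 26*(4) - 2*(8) + 3*(-26) = 10
Dy = 4*[11*2 - 2*7] - 26*[3*2 - 2*4] + 3*[3*7 - 11*4]
  = 4*(8) - 26*(-2) + 3*(-23) = 15
Dz = 4*[(-1)*7 - 11*(-3)] - 2*[3*7 - 11*4] + 26*[3*(-3) - (-1)*4]
  = 4*(26) - 2*(-23) + 26*(-5) = 20
x = Dx/D = 10/5 = 2, y = Dy/D = 15/5 = 3, z = Dz/D = 20/5 = 4
Check eq1: (4)(2) + (2)(3) + (3)(4) = 26 = 26 ✓
Check eq2: (3)(2) + (-1)(3) + (2)(4) = 11 = 11 ✓
Check eq3: (4)(2) + (-3)(3) + (2)(4) = 7 = 7 ✓

x = 2, y = 3, z = 4


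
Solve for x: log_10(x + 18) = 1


Convert to exponential form: x + 18 = 10^1 = 10
x = 10 - 18 = -8
Check: log_10(-8 + 18) = log_10(10) = log_10(10) = 1 ✓

x = -8


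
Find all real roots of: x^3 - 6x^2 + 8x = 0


The constant term is 0, so x = 0 is a root. Factor out x:
  x(x^2 - 6x + 8) = 0
Solve the quadratic x^2 - 6x + 8 = 0: discriminant = (-6)^2 - 4(1)(8) = 36 - 32 = 4.
sqrt(4) = 2, so x = (6 ± 2)/2: x = 4 or x = 2.

x = 0, x = 2, x = 4


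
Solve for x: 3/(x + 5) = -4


Multiply both sides by (x + 5): 3 = -4(x + 5)
Distribute: 3 = -4x - 20
-4x = 3 + 20 = 23
x = -23/4

x = -23/4


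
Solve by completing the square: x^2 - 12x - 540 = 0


Start: x^2 - 12x - 540 = 0
Move constant: x^2 - 12x = 540
Half of -12 is -6, squared is 36
Add 36 to both sides: x^2 - 12x + 36 = 576
(x - 6)^2 = 576
x - 6 = ±24
x = 6 + 24 = 30 or x = 6 - 24 = -18

x = -18, x = 30


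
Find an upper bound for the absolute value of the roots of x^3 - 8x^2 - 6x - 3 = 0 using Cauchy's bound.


Cauchy's bound: all roots r satisfy |r| <= 1 + max(|a_i/a_n|) for i = 0,...,n-1
where a_n is the leading coefficient.

Coefficients: [1, -8, -6, -3]
Leading coefficient a_n = 1
Ratios |a_i/a_n|: 8, 6, 3
Maximum ratio: 8
Cauchy's bound: |r| <= 1 + 8 = 9

Upper bound = 9


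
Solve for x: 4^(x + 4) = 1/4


Express both sides with the same base.
1/4 = 4^(-1)
Since the bases match, equate exponents: x + 4 = -1
So x = -1 - (4) = -5

x = -5


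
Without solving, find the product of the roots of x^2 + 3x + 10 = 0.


By Vieta's formulas for ax^2 + bx + c = 0:
  Sum of roots = -b/a
  Product of roots = c/a

Here a = 1, b = 3, c = 10
Sum = -(3)/1 = -3
Product = 10/1 = 10

Product = 10


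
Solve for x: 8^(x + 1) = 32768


Express both sides with the same base.
32768 = 8^5
Since the bases match, equate exponents: x + 1 = 5
So x = 5 - (1) = 4

x = 4


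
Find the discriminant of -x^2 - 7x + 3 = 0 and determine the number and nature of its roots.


For ax^2 + bx + c = 0, discriminant D = b^2 - 4ac
Here a = -1, b = -7, c = 3
D = (-7)^2 - 4(-1)(3) = 49 + 12 = 61

D = 61 > 0 but not a perfect square
The equation has 2 distinct real irrational roots.

Discriminant = 61, 2 distinct real irrational roots


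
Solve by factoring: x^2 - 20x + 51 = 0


We need two numbers that multiply to 51 and add to -20.
Those numbers are -3 and -17 (since (-3) * (-17) = 51 and (-3) + (-17) = -20).
So x^2 - 20x + 51 = (x - 3)(x - 17) = 0
Setting each factor to zero: x = 3 or x = 17

x = 3, x = 17


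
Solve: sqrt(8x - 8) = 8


Square both sides: 8x - 8 = 8^2 = 64
8x = 64 + 8 = 72
x = 9
Check: sqrt(8*9 - 8) = sqrt(64) = 8 ✓

x = 9


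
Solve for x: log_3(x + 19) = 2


Convert to exponential form: x + 19 = 3^2 = 9
x = 9 - 19 = -10
Check: log_3(-10 + 19) = log_3(9) = log_3(9) = 2 ✓

x = -10


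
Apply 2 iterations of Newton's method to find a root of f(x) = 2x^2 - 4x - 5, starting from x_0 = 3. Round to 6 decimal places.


Newton's method: x_(n+1) = x_n - f(x_n)/f'(x_n)
f(x) = 2x^2 - 4x - 5
f'(x) = 4x - 4

Iteration 1:
  f(3.000000) = 1.000000
  f'(3.000000) = 8.000000
  x_1 = 3.000000 - (1.000000)/(8.000000) = 2.875000

Iteration 2:
  f(2.875000) = 0.031250
  f'(2.875000) = 7.500000
  x_2 = 2.875000 - (0.031250)/(7.500000) = 2.870833

x_2 = 2.870833


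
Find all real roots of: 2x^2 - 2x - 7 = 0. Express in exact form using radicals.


Using the quadratic formula: x = (-b ± sqrt(b^2 - 4ac)) / (2a)
Here a = 2, b = -2, c = -7
Discriminant = b^2 - 4ac = (-2)^2 - 4(2)(-7) = 4 + 56 = 60
Since discriminant = 60 > 0, there are two real roots.
x = (2 ± 2*sqrt(15)) / 4
Simplifying: x = (1 ± sqrt(15)) / 2
Numerically: x ≈ 2.4365 or x ≈ -1.4365

x = (1 + sqrt(15)) / 2 or x = (1 - sqrt(15)) / 2


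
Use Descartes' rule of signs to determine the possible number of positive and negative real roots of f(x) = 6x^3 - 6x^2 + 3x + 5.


Descartes' rule of signs:

For positive roots, count sign changes in f(x) = 6x^3 - 6x^2 + 3x + 5:
Signs of coefficients: +, -, +, +
Number of sign changes: 2
Possible positive real roots: 2, 0

For negative roots, examine f(-x) = -6x^3 - 6x^2 - 3x + 5:
Signs of coefficients: -, -, -, +
Number of sign changes: 1
Possible negative real roots: 1

Positive roots: 2 or 0; Negative roots: 1


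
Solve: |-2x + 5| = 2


An absolute value equation |expr| = 2 gives two cases:
Case 1: -2x + 5 = 2
  -2x = -3, so x = 3/2
Case 2: -2x + 5 = -2
  -2x = -7, so x = 7/2

x = 3/2, x = 7/2


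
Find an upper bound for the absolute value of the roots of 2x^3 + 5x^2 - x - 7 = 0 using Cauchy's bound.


Cauchy's bound: all roots r satisfy |r| <= 1 + max(|a_i/a_n|) for i = 0,...,n-1
where a_n is the leading coefficient.

Coefficients: [2, 5, -1, -7]
Leading coefficient a_n = 2
Ratios |a_i/a_n|: 5/2, 1/2, 7/2
Maximum ratio: 7/2
Cauchy's bound: |r| <= 1 + 7/2 = 9/2

Upper bound = 9/2


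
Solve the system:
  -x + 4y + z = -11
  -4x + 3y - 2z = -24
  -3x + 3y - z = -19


Using Cramer's rule. Expand each determinant along the first row.
D  = (-1)*[3*(-1) - (-2)*3] - 4*[(-4)*(-1) - (-2)*(-3)] + 1*[(-4)*3 - 3*(-3)]
  = (-1)*(3) - 4*(-2) + 1*(-3) = 2
Dx = (-11)*[3*(-1) - (-2)*3] - 4*[(-24)*(-1) - (-2)*(-19)] + 1*[(-24)*3 - 3*(-19)]
  = (-11)*(3) - 4*(-14) + 1*(-15) = 8
Dy = (-1)*[(-24)*(-1) - (-2)*(-19)] - (-11)*[(-4)*(-1) - (-2)*(-3)] + 1*[(-4)*(-19) - (-24)*(-3)]
  = (-1)*(-14) - (-11)*(-2) + 1*(4) = -4
Dz = (-1)*[3*(-19) - (-24)*3] - 4*[(-4)*(-19) - (-24)*(-3)] + (-11)*[(-4)*3 - 3*(-3)]
  = (-1)*(15) - 4*(4) + (-11)*(-3) = 2
x = Dx/D = 8/2 = 4, y = Dy/D = -4/2 = -2, z = Dz/D = 2/2 = 1
Check eq1: (-1)(4) + (4)(-2) + (1)(1) = -11 = -11 ✓
Check eq2: (-4)(4) + (3)(-2) + (-2)(1) = -24 = -24 ✓
Check eq3: (-3)(4) + (3)(-2) + (-1)(1) = -19 = -19 ✓

x = 4, y = -2, z = 1


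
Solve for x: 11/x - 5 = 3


Subtract -5 from both sides: 11/x = 8
Multiply both sides by x: 11 = 8 * x
Divide by 8: x = 11/8

x = 11/8


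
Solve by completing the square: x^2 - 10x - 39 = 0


Start: x^2 - 10x - 39 = 0
Move constant: x^2 - 10x = 39
Half of -10 is -5, squared is 25
Add 25 to both sides: x^2 - 10x + 25 = 64
(x - 5)^2 = 64
x - 5 = ±8
x = 5 + 8 = 13 or x = 5 - 8 = -3

x = -3, x = 13


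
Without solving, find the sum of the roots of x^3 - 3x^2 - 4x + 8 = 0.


By Vieta's formulas for x^3 + bx^2 + cx + d = 0:
  r1 + r2 + r3 = -b/a = 3
  r1*r2 + r1*r3 + r2*r3 = c/a = -4
  r1*r2*r3 = -d/a = -8


Sum = 3


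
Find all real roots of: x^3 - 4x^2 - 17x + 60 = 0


Let p(x) = x^3 - 4x^2 - 17x + 60. By the rational root theorem (leading coefficient 1), any rational root is an integer divisor of 60: try ±1, ±2, ... in turn.
Test x = 1: value = 40 ≠ 0.
Test x = -1: value = 72 ≠ 0.
Test x = 2: value = 18 ≠ 0.
Test x = -2: value = 70 ≠ 0.
Test x = 3: value = 0 ✓, so (x - 3) is a factor.
Synthetic division by (x - 3): bring down 1; 1(3) - 4 = -1; (-1)(3) - 17 = -20; (-20)(3) + 60 = 0 → quotient x^2 - x - 20, remainder 0.
Solve the quadratic x^2 - x - 20 = 0: discriminant = (-1)^2 - 4(1)(-20) = 1 + 80 = 81.
sqrt(81) = 9, so x = (1 ± 9)/2: x = 5 or x = -4.

x = -4, x = 3, x = 5


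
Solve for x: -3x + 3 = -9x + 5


Starting with: -3x + 3 = -9x + 5
Move all x terms to left: (-3 + 9)x = 5 - 3
Simplify: 6x = 2
Divide both sides by 6: x = 1/3

x = 1/3


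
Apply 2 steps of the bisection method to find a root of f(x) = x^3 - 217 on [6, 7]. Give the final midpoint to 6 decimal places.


f(x) = x^3 - 217
f(6) = -1 < 0
f(7) = 126 > 0

Step 1: midpoint = (6.000000 + 7.000000)/2 = 6.500000
  f(6.500000) = 57.625000
  f(mid) > 0, so root is in [6.000000, 6.500000]

Step 2: midpoint = (6.000000 + 6.500000)/2 = 6.250000
  f(6.250000) = 27.140625
  f(mid) > 0, so root is in [6.000000, 6.250000]

midpoint = 6.250000


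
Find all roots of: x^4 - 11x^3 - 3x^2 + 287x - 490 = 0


Let p(x) = x^4 - 11x^3 - 3x^2 + 287x - 490. By the rational root theorem (leading coefficient 1), any rational root is an integer divisor of 490: try ±1, ±2, ... in turn.
Test x = 1: value = -216 ≠ 0.
Test x = -1: value = -768 ≠ 0.
Test x = 2: value = 0 ✓, so (x - 2) is a factor.
Synthetic division by (x - 2): bring down 1; 1(2) - 11 = -9; (-9)(2) - 3 = -21; (-21)(2) + 287 = 245; 245(2) - 490 = 0 → quotient x^3 - 9x^2 - 21x + 245, remainder 0.
Continue with the quotient x^3 - 9x^2 - 21x + 245 (candidates must divide 245).
Test x = 5: value = 40 ≠ 0.
Test x = -5: value = 0 ✓, so (x + 5) is a factor.
Synthetic division by (x + 5): bring down 1; 1(-5) - 9 = -14; (-14)(-5) - 21 = 49; 49(-5) + 245 = 0 → quotient x^2 - 14x + 49, remainder 0.
Solve the quadratic x^2 - 14x + 49 = 0: discriminant = (-14)^2 - 4(1)(49) = 196 - 196 = 0.
Discriminant = 0, so a double root: x = 14/2 = 7.
Collecting all roots found:

x = -5, x = 2, x = 7 (multiplicity 2)


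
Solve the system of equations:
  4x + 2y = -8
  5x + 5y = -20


Using Cramer's rule:
Determinant D = (4)(5) - (5)(2) = 20 - 10 = 10
Dx = (-8)(5) - (-20)(2) = -40 + 40 = 0
Dy = (4)(-20) - (5)(-8) = -80 + 40 = -40
x = Dx/D = 0/10 = 0
y = Dy/D = -40/10 = -4

x = 0, y = -4


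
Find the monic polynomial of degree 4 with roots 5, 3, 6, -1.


A monic polynomial with roots 5, 3, 6, -1 is:
p(x) = (x - 5)(x - 3)(x - 6)(x + 1)
After multiplying by (x - 5): x - 5
After multiplying by (x - 3): x^2 - 8x + 15
After multiplying by (x - 6): x^3 - 14x^2 + 63x - 90
After multiplying by (x + 1): x^4 - 13x^3 + 49x^2 - 27x - 90

x^4 - 13x^3 + 49x^2 - 27x - 90


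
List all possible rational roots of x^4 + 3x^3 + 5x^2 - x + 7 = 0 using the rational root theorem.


Rational root theorem: possible roots are ±p/q where:
  p divides the constant term (7): p ∈ {1, 7}
  q divides the leading coefficient (1): q ∈ {1}

All possible rational roots: -7, -1, 1, 7

-7, -1, 1, 7


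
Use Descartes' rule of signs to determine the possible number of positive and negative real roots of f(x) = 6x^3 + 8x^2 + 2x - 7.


Descartes' rule of signs:

For positive roots, count sign changes in f(x) = 6x^3 + 8x^2 + 2x - 7:
Signs of coefficients: +, +, +, -
Number of sign changes: 1
Possible positive real roots: 1

For negative roots, examine f(-x) = -6x^3 + 8x^2 - 2x - 7:
Signs of coefficients: -, +, -, -
Number of sign changes: 2
Possible negative real roots: 2, 0

Positive roots: 1; Negative roots: 2 or 0


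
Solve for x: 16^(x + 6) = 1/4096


Express both sides with the same base.
1/4096 = 16^(-3)
Since the bases match, equate exponents: x + 6 = -3
So x = -3 - (6) = -9

x = -9


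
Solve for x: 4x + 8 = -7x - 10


Starting with: 4x + 8 = -7x - 10
Move all x terms to left: (4 + 7)x = -10 - 8
Simplify: 11x = -18
Divide both sides by 11: x = -18/11

x = -18/11


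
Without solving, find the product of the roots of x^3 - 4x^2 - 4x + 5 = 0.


By Vieta's formulas for x^3 + bx^2 + cx + d = 0:
  r1 + r2 + r3 = -b/a = 4
  r1*r2 + r1*r3 + r2*r3 = c/a = -4
  r1*r2*r3 = -d/a = -5


Product = -5


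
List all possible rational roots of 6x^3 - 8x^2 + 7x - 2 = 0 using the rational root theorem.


Rational root theorem: possible roots are ±p/q where:
  p divides the constant term (-2): p ∈ {1, 2}
  q divides the leading coefficient (6): q ∈ {1, 2, 3, 6}

All possible rational roots: -2, -1, -2/3, -1/2, -1/3, -1/6, 1/6, 1/3, 1/2, 2/3, 1, 2

-2, -1, -2/3, -1/2, -1/3, -1/6, 1/6, 1/3, 1/2, 2/3, 1, 2


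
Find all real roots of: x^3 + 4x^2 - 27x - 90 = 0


Let p(x) = x^3 + 4x^2 - 27x - 90. By the rational root theorem (leading coefficient 1), any rational root is an integer divisor of 90: try ±1, ±2, ... in turn.
Test x = 1: value = -112 ≠ 0.
Test x = -1: value = -60 ≠ 0.
Test x = 2: value = -120 ≠ 0.
Test x = -2: value = -28 ≠ 0.
Test x = 3: value = -108 ≠ 0.
Test x = -3: value = 0 ✓, so (x + 3) is a factor.
Synthetic division by (x + 3): bring down 1; 1(-3) + 4 = 1; 1(-3) - 27 = -30; (-30)(-3) - 90 = 0 → quotient x^2 + x - 30, remainder 0.
Solve the quadratic x^2 + x - 30 = 0: discriminant = 1^2 - 4(1)(-30) = 1 + 120 = 121.
sqrt(121) = 11, so x = (-1 ± 11)/2: x = 5 or x = -6.

x = -6, x = -3, x = 5


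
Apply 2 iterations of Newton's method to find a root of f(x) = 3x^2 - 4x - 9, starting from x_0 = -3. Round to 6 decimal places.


Newton's method: x_(n+1) = x_n - f(x_n)/f'(x_n)
f(x) = 3x^2 - 4x - 9
f'(x) = 6x - 4

Iteration 1:
  f(-3.000000) = 30.000000
  f'(-3.000000) = -22.000000
  x_1 = -3.000000 - (30.000000)/(-22.000000) = -1.636364

Iteration 2:
  f(-1.636364) = 5.578512
  f'(-1.636364) = -13.818182
  x_2 = -1.636364 - (5.578512)/(-13.818182) = -1.232656

x_2 = -1.232656


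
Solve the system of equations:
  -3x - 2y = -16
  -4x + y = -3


Using Cramer's rule:
Determinant D = (-3)(1) - (-4)(-2) = -3 - 8 = -11
Dx = (-16)(1) - (-3)(-2) = -16 - 6 = -22
Dy = (-3)(-3) - (-4)(-16) = 9 - 64 = -55
x = Dx/D = -22/-11 = 2
y = Dy/D = -55/-11 = 5

x = 2, y = 5


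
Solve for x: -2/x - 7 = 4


Subtract -7 from both sides: -2/x = 11
Multiply both sides by x: -2 = 11 * x
Divide by 11: x = -2/11

x = -2/11


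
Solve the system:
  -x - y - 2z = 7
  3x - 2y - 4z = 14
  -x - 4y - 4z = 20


Using Cramer's rule. Expand each determinant along the first row.
D  = (-1)*[(-2)*(-4) - (-4)*(-4)] - (-1)*[3*(-4) - (-4)*(-1)] + (-2)*[3*(-4) - (-2)*(-1)]
  = (-1)*(-8) - (-1)*(-16) + (-2)*(-14) = 20
Dx = 7*[(-2)*(-4) - (-4)*(-4)] - (-1)*[14*(-4) - (-4)*20] + (-2)*[14*(-4) - (-2)*20]
  = 7*(-8) - (-1)*(24) + (-2)*(-16) = 0
Dy = (-1)*[14*(-4) - (-4)*20] - 7*[3*(-4) - (-4)*(-1)] + (-2)*[3*20 - 14*(-1)]
  = (-1)*(24) - 7*(-16) + (-2)*(74) = -60
Dz = (-1)*[(-2)*20 - 14*(-4)] - (-1)*[3*20 - 14*(-1)] + 7*[3*(-4) - (-2)*(-1)]
  = (-1)*(16) - (-1)*(74) + 7*(-14) = -40
x = Dx/D = 0/20 = 0, y = Dy/D = -60/20 = -3, z = Dz/D = -40/20 = -2
Check eq1: (-1)(0) + (-1)(-3) + (-2)(-2) = 7 = 7 ✓
Check eq2: (3)(0) + (-2)(-3) + (-4)(-2) = 14 = 14 ✓
Check eq3: (-1)(0) + (-4)(-3) + (-4)(-2) = 20 = 20 ✓

x = 0, y = -3, z = -2


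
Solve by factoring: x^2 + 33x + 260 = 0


We need two numbers that multiply to 260 and add to 33.
Those numbers are 13 and 20 (since 13 * 20 = 260 and 13 + 20 = 33).
So x^2 + 33x + 260 = (x + 13)(x + 20) = 0
Setting each factor to zero: x = -13 or x = -20

x = -20, x = -13


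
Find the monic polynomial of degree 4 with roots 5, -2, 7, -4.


A monic polynomial with roots 5, -2, 7, -4 is:
p(x) = (x - 5)(x + 2)(x - 7)(x + 4)
After multiplying by (x - 5): x - 5
After multiplying by (x + 2): x^2 - 3x - 10
After multiplying by (x - 7): x^3 - 10x^2 + 11x + 70
After multiplying by (x + 4): x^4 - 6x^3 - 29x^2 + 114x + 280

x^4 - 6x^3 - 29x^2 + 114x + 280


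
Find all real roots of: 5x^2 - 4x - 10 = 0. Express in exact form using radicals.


Using the quadratic formula: x = (-b ± sqrt(b^2 - 4ac)) / (2a)
Here a = 5, b = -4, c = -10
Discriminant = b^2 - 4ac = (-4)^2 - 4(5)(-10) = 16 + 200 = 216
Since discriminant = 216 > 0, there are two real roots.
x = (4 ± 6*sqrt(6)) / 10
Simplifying: x = (2 ± 3*sqrt(6)) / 5
Numerically: x ≈ 1.8697 or x ≈ -1.0697

x = (2 + 3*sqrt(6)) / 5 or x = (2 - 3*sqrt(6)) / 5


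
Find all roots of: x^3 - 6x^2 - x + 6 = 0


Let p(x) = x^3 - 6x^2 - x + 6. By the rational root theorem (leading coefficient 1), any rational root is an integer divisor of 6: try ±1, ±2, ... in turn.
Test x = 1: value = 0 ✓, so (x - 1) is a factor.
Synthetic division by (x - 1): bring down 1; 1(1) - 6 = -5; (-5)(1) - 1 = -6; (-6)(1) + 6 = 0 → quotient x^2 - 5x - 6, remainder 0.
Solve the quadratic x^2 - 5x - 6 = 0: discriminant = (-5)^2 - 4(1)(-6) = 25 + 24 = 49.
sqrt(49) = 7, so x = (5 ± 7)/2: x = 6 or x = -1.
Collecting all roots found:

x = -1, x = 1, x = 6


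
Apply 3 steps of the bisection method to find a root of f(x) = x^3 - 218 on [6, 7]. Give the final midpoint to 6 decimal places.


f(x) = x^3 - 218
f(6) = -2 < 0
f(7) = 125 > 0

Step 1: midpoint = (6.000000 + 7.000000)/2 = 6.500000
  f(6.500000) = 56.625000
  f(mid) > 0, so root is in [6.000000, 6.500000]

Step 2: midpoint = (6.000000 + 6.500000)/2 = 6.250000
  f(6.250000) = 26.140625
  f(mid) > 0, so root is in [6.000000, 6.250000]

Step 3: midpoint = (6.000000 + 6.250000)/2 = 6.125000
  f(6.125000) = 11.783203
  f(mid) > 0, so root is in [6.000000, 6.125000]

midpoint = 6.125000


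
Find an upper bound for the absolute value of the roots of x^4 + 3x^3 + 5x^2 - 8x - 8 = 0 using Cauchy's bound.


Cauchy's bound: all roots r satisfy |r| <= 1 + max(|a_i/a_n|) for i = 0,...,n-1
where a_n is the leading coefficient.

Coefficients: [1, 3, 5, -8, -8]
Leading coefficient a_n = 1
Ratios |a_i/a_n|: 3, 5, 8, 8
Maximum ratio: 8
Cauchy's bound: |r| <= 1 + 8 = 9

Upper bound = 9


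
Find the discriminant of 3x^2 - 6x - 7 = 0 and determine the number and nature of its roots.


For ax^2 + bx + c = 0, discriminant D = b^2 - 4ac
Here a = 3, b = -6, c = -7
D = (-6)^2 - 4(3)(-7) = 36 + 84 = 120

D = 120 > 0 but not a perfect square
The equation has 2 distinct real irrational roots.

Discriminant = 120, 2 distinct real irrational roots


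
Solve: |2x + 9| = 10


An absolute value equation |expr| = 10 gives two cases:
Case 1: 2x + 9 = 10
  2x = 1, so x = 1/2
Case 2: 2x + 9 = -10
  2x = -19, so x = -19/2

x = -19/2, x = 1/2


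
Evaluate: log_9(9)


We need the exponent such that 9^? = 9
9^1 = 9
Therefore log_9(9) = 1

1


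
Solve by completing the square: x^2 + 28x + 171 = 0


Start: x^2 + 28x + 171 = 0
Move constant: x^2 + 28x = -171
Half of 28 is 14, squared is 196
Add 196 to both sides: x^2 + 28x + 196 = 25
(x + 14)^2 = 25
x + 14 = ±5
x = -14 + 5 = -9 or x = -14 - 5 = -19

x = -19, x = -9


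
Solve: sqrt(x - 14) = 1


Square both sides: x - 14 = 1^2 = 1
x = 1 + 14 = 15
x = 15
Check: sqrt(1*15 - 14) = sqrt(1) = 1 ✓

x = 15


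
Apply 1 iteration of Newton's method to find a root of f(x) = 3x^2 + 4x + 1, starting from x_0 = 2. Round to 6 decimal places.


Newton's method: x_(n+1) = x_n - f(x_n)/f'(x_n)
f(x) = 3x^2 + 4x + 1
f'(x) = 6x + 4

Iteration 1:
  f(2.000000) = 21.000000
  f'(2.000000) = 16.000000
  x_1 = 2.000000 - (21.000000)/(16.000000) = 0.687500

x_1 = 0.687500


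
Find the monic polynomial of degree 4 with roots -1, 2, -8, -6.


A monic polynomial with roots -1, 2, -8, -6 is:
p(x) = (x + 1)(x - 2)(x + 8)(x + 6)
After multiplying by (x + 1): x + 1
After multiplying by (x - 2): x^2 - x - 2
After multiplying by (x + 8): x^3 + 7x^2 - 10x - 16
After multiplying by (x + 6): x^4 + 13x^3 + 32x^2 - 76x - 96

x^4 + 13x^3 + 32x^2 - 76x - 96


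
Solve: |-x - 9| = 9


An absolute value equation |expr| = 9 gives two cases:
Case 1: -x - 9 = 9
  -x = 18, so x = -18
Case 2: -x - 9 = -9
  -x = 0, so x = 0

x = -18, x = 0


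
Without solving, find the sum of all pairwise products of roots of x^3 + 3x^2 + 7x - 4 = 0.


By Vieta's formulas for x^3 + bx^2 + cx + d = 0:
  r1 + r2 + r3 = -b/a = -3
  r1*r2 + r1*r3 + r2*r3 = c/a = 7
  r1*r2*r3 = -d/a = 4


Sum of pairwise products = 7


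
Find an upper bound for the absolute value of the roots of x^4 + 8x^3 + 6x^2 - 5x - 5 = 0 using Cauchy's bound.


Cauchy's bound: all roots r satisfy |r| <= 1 + max(|a_i/a_n|) for i = 0,...,n-1
where a_n is the leading coefficient.

Coefficients: [1, 8, 6, -5, -5]
Leading coefficient a_n = 1
Ratios |a_i/a_n|: 8, 6, 5, 5
Maximum ratio: 8
Cauchy's bound: |r| <= 1 + 8 = 9

Upper bound = 9


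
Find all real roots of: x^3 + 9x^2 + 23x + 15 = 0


Let p(x) = x^3 + 9x^2 + 23x + 15. By the rational root theorem (leading coefficient 1), any rational root is an integer divisor of 15: try ±1, ±2, ... in turn.
Test x = 1: value = 48 ≠ 0.
Test x = -1: value = 0 ✓, so (x + 1) is a factor.
Synthetic division by (x + 1): bring down 1; 1(-1) + 9 = 8; 8(-1) + 23 = 15; 15(-1) + 15 = 0 → quotient x^2 + 8x + 15, remainder 0.
Solve the quadratic x^2 + 8x + 15 = 0: discriminant = 8^2 - 4(1)(15) = 64 - 60 = 4.
sqrt(4) = 2, so x = (-8 ± 2)/2: x = -3 or x = -5.

x = -5, x = -3, x = -1


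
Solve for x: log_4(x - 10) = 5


Convert to exponential form: x - 10 = 4^5 = 1024
x = 1024 + 10 = 1034
Check: log_4(1034 - 10) = log_4(1024) = log_4(1024) = 5 ✓

x = 1034


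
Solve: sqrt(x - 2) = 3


Square both sides: x - 2 = 3^2 = 9
x = 9 + 2 = 11
x = 11
Check: sqrt(1*11 - 2) = sqrt(9) = 3 ✓

x = 11


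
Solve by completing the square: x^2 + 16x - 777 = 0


Start: x^2 + 16x - 777 = 0
Move constant: x^2 + 16x = 777
Half of 16 is 8, squared is 64
Add 64 to both sides: x^2 + 16x + 64 = 841
(x + 8)^2 = 841
x + 8 = ±29
x = -8 + 29 = 21 or x = -8 - 29 = -37

x = -37, x = 21


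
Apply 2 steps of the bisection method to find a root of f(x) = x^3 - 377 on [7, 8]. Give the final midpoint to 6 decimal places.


f(x) = x^3 - 377
f(7) = -34 < 0
f(8) = 135 > 0

Step 1: midpoint = (7.000000 + 8.000000)/2 = 7.500000
  f(7.500000) = 44.875000
  f(mid) > 0, so root is in [7.000000, 7.500000]

Step 2: midpoint = (7.000000 + 7.500000)/2 = 7.250000
  f(7.250000) = 4.078125
  f(mid) > 0, so root is in [7.000000, 7.250000]

midpoint = 7.250000


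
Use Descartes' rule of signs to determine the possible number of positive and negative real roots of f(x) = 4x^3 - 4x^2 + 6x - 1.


Descartes' rule of signs:

For positive roots, count sign changes in f(x) = 4x^3 - 4x^2 + 6x - 1:
Signs of coefficients: +, -, +, -
Number of sign changes: 3
Possible positive real roots: 3, 1

For negative roots, examine f(-x) = -4x^3 - 4x^2 - 6x - 1:
Signs of coefficients: -, -, -, -
Number of sign changes: 0
Possible negative real roots: 0

Positive roots: 3 or 1; Negative roots: 0


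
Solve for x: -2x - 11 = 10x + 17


Starting with: -2x - 11 = 10x + 17
Move all x terms to left: (-2 - 10)x = 17 + 11
Simplify: -12x = 28
Divide both sides by -12: x = -7/3

x = -7/3


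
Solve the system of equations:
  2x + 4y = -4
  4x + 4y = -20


Using Cramer's rule:
Determinant D = (2)(4) - (4)(4) = 8 - 16 = -8
Dx = (-4)(4) - (-20)(4) = -16 + 80 = 64
Dy = (2)(-20) - (4)(-4) = -40 + 16 = -24
x = Dx/D = 64/-8 = -8
y = Dy/D = -24/-8 = 3

x = -8, y = 3


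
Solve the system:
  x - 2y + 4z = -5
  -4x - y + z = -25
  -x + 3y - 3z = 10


Using Cramer's rule. Expand each determinant along the first row.
D  = 1*[(-1)*(-3) - 1*3] - (-2)*[(-4)*(-3) - 1*(-1)] + 4*[(-4)*3 - (-1)*(-1)]
  = 1*(0) - (-2)*(13) + 4*(-13) = -26
Dx = (-5)*[(-1)*(-3) - 1*3] - (-2)*[(-25)*(-3) - 1*10] + 4*[(-25)*3 - (-1)*10]
  = (-5)*(0) - (-2)*(65) + 4*(-65) = -130
Dy = 1*[(-25)*(-3) - 1*10] - (-5)*[(-4)*(-3) - 1*(-1)] + 4*[(-4)*10 - (-25)*(-1)]
  = 1*(65) - (-5)*(13) + 4*(-65) = -130
Dz = 1*[(-1)*10 - (-25)*3] - (-2)*[(-4)*10 - (-25)*(-1)] + (-5)*[(-4)*3 - (-1)*(-1)]
  = 1*(65) - (-2)*(-65) + (-5)*(-13) = 0
x = Dx/D = -130/-26 = 5, y = Dy/D = -130/-26 = 5, z = Dz/D = 0/-26 = 0
Check eq1: (1)(5) + (-2)(5) + (4)(0) = -5 = -5 ✓
Check eq2: (-4)(5) + (-1)(5) + (1)(0) = -25 = -25 ✓
Check eq3: (-1)(5) + (3)(5) + (-3)(0) = 10 = 10 ✓

x = 5, y = 5, z = 0


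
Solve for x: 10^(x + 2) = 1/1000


Express both sides with the same base.
1/1000 = 10^(-3)
Since the bases match, equate exponents: x + 2 = -3
So x = -3 - (2) = -5

x = -5


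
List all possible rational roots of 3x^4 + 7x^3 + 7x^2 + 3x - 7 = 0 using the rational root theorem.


Rational root theorem: possible roots are ±p/q where:
  p divides the constant term (-7): p ∈ {1, 7}
  q divides the leading coefficient (3): q ∈ {1, 3}

All possible rational roots: -7, -7/3, -1, -1/3, 1/3, 1, 7/3, 7

-7, -7/3, -1, -1/3, 1/3, 1, 7/3, 7


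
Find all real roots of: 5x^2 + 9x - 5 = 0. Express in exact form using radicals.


Using the quadratic formula: x = (-b ± sqrt(b^2 - 4ac)) / (2a)
Here a = 5, b = 9, c = -5
Discriminant = b^2 - 4ac = 9^2 - 4(5)(-5) = 81 + 100 = 181
Since discriminant = 181 > 0, there are two real roots.
x = (-9 ± sqrt(181)) / 10
Numerically: x ≈ 0.4454 or x ≈ -2.2454

x = (-9 + sqrt(181)) / 10 or x = (-9 - sqrt(181)) / 10


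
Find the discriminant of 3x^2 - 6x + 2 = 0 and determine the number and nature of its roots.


For ax^2 + bx + c = 0, discriminant D = b^2 - 4ac
Here a = 3, b = -6, c = 2
D = (-6)^2 - 4(3)(2) = 36 - 24 = 12

D = 12 > 0 but not a perfect square
The equation has 2 distinct real irrational roots.

Discriminant = 12, 2 distinct real irrational roots


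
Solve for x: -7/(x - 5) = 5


Multiply both sides by (x - 5): -7 = 5(x - 5)
Distribute: -7 = 5x - 25
5x = -7 + 25 = 18
x = 18/5

x = 18/5


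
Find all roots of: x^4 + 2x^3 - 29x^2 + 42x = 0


The constant term is 0, so x = 0 is a root. Factor out x:
  x^3 + 2x^2 - 29x + 42 = 0
Let p(x) = x^3 + 2x^2 - 29x + 42. By the rational root theorem (leading coefficient 1), any rational root is an integer divisor of 42: try ±1, ±2, ... in turn.
Test x = 1: value = 16 ≠ 0.
Test x = -1: value = 72 ≠ 0.
Test x = 2: value = 0 ✓, so (x - 2) is a factor.
Synthetic division by (x - 2): bring down 1; 1(2) + 2 = 4; 4(2) - 29 = -21; (-21)(2) + 42 = 0 → quotient x^2 + 4x - 21, remainder 0.
Solve the quadratic x^2 + 4x - 21 = 0: discriminant = 4^2 - 4(1)(-21) = 16 + 84 = 100.
sqrt(100) = 10, so x = (-4 ± 10)/2: x = 3 or x = -7.
Collecting all roots found:

x = -7, x = 0, x = 2, x = 3


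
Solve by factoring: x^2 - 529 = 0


We need two numbers that multiply to -529 and add to 0.
Those numbers are 23 and -23 (since 23 * (-23) = -529 and 23 + (-23) = 0).
So x^2 - 529 = (x + 23)(x - 23) = 0
Setting each factor to zero: x = -23 or x = 23

x = -23, x = 23


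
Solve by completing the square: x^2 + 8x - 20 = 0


Start: x^2 + 8x - 20 = 0
Move constant: x^2 + 8x = 20
Half of 8 is 4, squared is 16
Add 16 to both sides: x^2 + 8x + 16 = 36
(x + 4)^2 = 36
x + 4 = ±6
x = -4 + 6 = 2 or x = -4 - 6 = -10

x = -10, x = 2


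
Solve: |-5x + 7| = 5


An absolute value equation |expr| = 5 gives two cases:
Case 1: -5x + 7 = 5
  -5x = -2, so x = 2/5
Case 2: -5x + 7 = -5
  -5x = -12, so x = 12/5

x = 2/5, x = 12/5


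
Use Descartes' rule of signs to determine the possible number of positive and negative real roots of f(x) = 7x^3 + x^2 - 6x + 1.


Descartes' rule of signs:

For positive roots, count sign changes in f(x) = 7x^3 + x^2 - 6x + 1:
Signs of coefficients: +, +, -, +
Number of sign changes: 2
Possible positive real roots: 2, 0

For negative roots, examine f(-x) = -7x^3 + x^2 + 6x + 1:
Signs of coefficients: -, +, +, +
Number of sign changes: 1
Possible negative real roots: 1

Positive roots: 2 or 0; Negative roots: 1


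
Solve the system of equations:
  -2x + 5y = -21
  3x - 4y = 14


Using Cramer's rule:
Determinant D = (-2)(-4) - (3)(5) = 8 - 15 = -7
Dx = (-21)(-4) - (14)(5) = 84 - 70 = 14
Dy = (-2)(14) - (3)(-21) = -28 + 63 = 35
x = Dx/D = 14/-7 = -2
y = Dy/D = 35/-7 = -5

x = -2, y = -5


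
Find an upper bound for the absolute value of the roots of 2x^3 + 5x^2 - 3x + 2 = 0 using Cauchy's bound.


Cauchy's bound: all roots r satisfy |r| <= 1 + max(|a_i/a_n|) for i = 0,...,n-1
where a_n is the leading coefficient.

Coefficients: [2, 5, -3, 2]
Leading coefficient a_n = 2
Ratios |a_i/a_n|: 5/2, 3/2, 1
Maximum ratio: 5/2
Cauchy's bound: |r| <= 1 + 5/2 = 7/2

Upper bound = 7/2


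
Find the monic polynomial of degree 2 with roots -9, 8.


A monic polynomial with roots -9, 8 is:
p(x) = (x + 9)(x - 8)
After multiplying by (x + 9): x + 9
After multiplying by (x - 8): x^2 + x - 72

x^2 + x - 72


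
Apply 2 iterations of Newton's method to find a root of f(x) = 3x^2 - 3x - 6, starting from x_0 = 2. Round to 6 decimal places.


Newton's method: x_(n+1) = x_n - f(x_n)/f'(x_n)
f(x) = 3x^2 - 3x - 6
f'(x) = 6x - 3

Iteration 1:
  f(2.000000) = 0.000000
  f'(2.000000) = 9.000000
  x_1 = 2.000000 - (0.000000)/(9.000000) = 2.000000

Iteration 2:
  f(2.000000) = 0.000000
  f'(2.000000) = 9.000000
  x_2 = 2.000000 - (0.000000)/(9.000000) = 2.000000

x_2 = 2.000000


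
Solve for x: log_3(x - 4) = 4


Convert to exponential form: x - 4 = 3^4 = 81
x = 81 + 4 = 85
Check: log_3(85 - 4) = log_3(81) = log_3(81) = 4 ✓

x = 85


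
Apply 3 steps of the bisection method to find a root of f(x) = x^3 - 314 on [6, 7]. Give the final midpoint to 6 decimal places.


f(x) = x^3 - 314
f(6) = -98 < 0
f(7) = 29 > 0

Step 1: midpoint = (6.000000 + 7.000000)/2 = 6.500000
  f(6.500000) = -39.375000
  f(mid) < 0, so root is in [6.500000, 7.000000]

Step 2: midpoint = (6.500000 + 7.000000)/2 = 6.750000
  f(6.750000) = -6.453125
  f(mid) < 0, so root is in [6.750000, 7.000000]

Step 3: midpoint = (6.750000 + 7.000000)/2 = 6.875000
  f(6.875000) = 10.951172
  f(mid) > 0, so root is in [6.750000, 6.875000]

midpoint = 6.875000


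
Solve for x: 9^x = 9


Express both sides with the same base.
9 = 9^1
Since the bases match: x = 1

x = 1


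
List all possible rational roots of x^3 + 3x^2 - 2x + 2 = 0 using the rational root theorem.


Rational root theorem: possible roots are ±p/q where:
  p divides the constant term (2): p ∈ {1, 2}
  q divides the leading coefficient (1): q ∈ {1}

All possible rational roots: -2, -1, 1, 2

-2, -1, 1, 2


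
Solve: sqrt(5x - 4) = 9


Square both sides: 5x - 4 = 9^2 = 81
5x = 81 + 4 = 85
x = 17
Check: sqrt(5*17 - 4) = sqrt(81) = 9 ✓

x = 17


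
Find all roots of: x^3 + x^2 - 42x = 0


The constant term is 0, so x = 0 is a root. Factor out x:
  x^2 + x - 42 = 0
Solve the quadratic x^2 + x - 42 = 0: discriminant = 1^2 - 4(1)(-42) = 1 + 168 = 169.
sqrt(169) = 13, so x = (-1 ± 13)/2: x = 6 or x = -7.
Collecting all roots found:

x = -7, x = 0, x = 6


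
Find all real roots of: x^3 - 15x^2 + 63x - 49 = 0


Let p(x) = x^3 - 15x^2 + 63x - 49. By the rational root theorem (leading coefficient 1), any rational root is an integer divisor of 49: try ±1, ±2, ... in turn.
Test x = 1: value = 0 ✓, so (x - 1) is a factor.
Synthetic division by (x - 1): bring down 1; 1(1) - 15 = -14; (-14)(1) + 63 = 49; 49(1) - 49 = 0 → quotient x^2 - 14x + 49, remainder 0.
Solve the quadratic x^2 - 14x + 49 = 0: discriminant = (-14)^2 - 4(1)(49) = 196 - 196 = 0.
Discriminant = 0, so a double root: x = 14/2 = 7.

x = 1, x = 7 (multiplicity 2)


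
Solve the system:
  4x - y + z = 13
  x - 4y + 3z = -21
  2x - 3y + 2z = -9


Using Cramer's rule. Expand each determinant along the first row.
D  = 4*[(-4)*2 - 3*(-3)] - (-1)*[1*2 - 3*2] + 1*[1*(-3) - (-4)*2]
  = 4*(1) - (-1)*(-4) + 1*(5) = 5
Dx = 13*[(-4)*2 - 3*(-3)] - (-1)*[(-21)*2 - 3*(-9)] + 1*[(-21)*(-3) - (-4)*(-9)]
  = 13*(1) - (-1)*(-15) + 1*(27) = 25
Dy = 4*[(-21)*2 - 3*(-9)] - 13*[1*2 - 3*2] + 1*[1*(-9) - (-21)*2]
  = 4*(-15) - 13*(-4) + 1*(33) = 25
Dz = 4*[(-4)*(-9) - (-21)*(-3)] - (-1)*[1*(-9) - (-21)*2] + 13*[1*(-3) - (-4)*2]
  = 4*(-27) - (-1)*(33) + 13*(5) = -10
x = Dx/D = 25/5 = 5, y = Dy/D = 25/5 = 5, z = Dz/D = -10/5 = -2
Check eq1: (4)(5) + (-1)(5) + (1)(-2) = 13 = 13 ✓
Check eq2: (1)(5) + (-4)(5) + (3)(-2) = -21 = -21 ✓
Check eq3: (2)(5) + (-3)(5) + (2)(-2) = -9 = -9 ✓

x = 5, y = 5, z = -2


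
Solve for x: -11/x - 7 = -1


Subtract -7 from both sides: -11/x = 6
Multiply both sides by x: -11 = 6 * x
Divide by 6: x = -11/6

x = -11/6


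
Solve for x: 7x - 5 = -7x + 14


Starting with: 7x - 5 = -7x + 14
Move all x terms to left: (7 + 7)x = 14 + 5
Simplify: 14x = 19
Divide both sides by 14: x = 19/14

x = 19/14


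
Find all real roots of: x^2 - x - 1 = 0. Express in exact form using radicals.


Using the quadratic formula: x = (-b ± sqrt(b^2 - 4ac)) / (2a)
Here a = 1, b = -1, c = -1
Discriminant = b^2 - 4ac = (-1)^2 - 4(1)(-1) = 1 + 4 = 5
Since discriminant = 5 > 0, there are two real roots.
x = (1 ± sqrt(5)) / 2
Numerically: x ≈ 1.6180 or x ≈ -0.6180

x = (1 + sqrt(5)) / 2 or x = (1 - sqrt(5)) / 2


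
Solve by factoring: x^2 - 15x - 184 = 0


We need two numbers that multiply to -184 and add to -15.
Those numbers are -23 and 8 (since (-23) * 8 = -184 and (-23) + 8 = -15).
So x^2 - 15x - 184 = (x - 23)(x + 8) = 0
Setting each factor to zero: x = 23 or x = -8

x = -8, x = 23


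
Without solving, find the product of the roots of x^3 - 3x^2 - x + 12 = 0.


By Vieta's formulas for x^3 + bx^2 + cx + d = 0:
  r1 + r2 + r3 = -b/a = 3
  r1*r2 + r1*r3 + r2*r3 = c/a = -1
  r1*r2*r3 = -d/a = -12


Product = -12


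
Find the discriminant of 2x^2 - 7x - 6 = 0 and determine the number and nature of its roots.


For ax^2 + bx + c = 0, discriminant D = b^2 - 4ac
Here a = 2, b = -7, c = -6
D = (-7)^2 - 4(2)(-6) = 49 + 48 = 97

D = 97 > 0 but not a perfect square
The equation has 2 distinct real irrational roots.

Discriminant = 97, 2 distinct real irrational roots


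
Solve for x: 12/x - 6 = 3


Subtract -6 from both sides: 12/x = 9
Multiply both sides by x: 12 = 9 * x
Divide by 9: x = 4/3

x = 4/3


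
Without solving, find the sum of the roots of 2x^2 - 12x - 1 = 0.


By Vieta's formulas for ax^2 + bx + c = 0:
  Sum of roots = -b/a
  Product of roots = c/a

Here a = 2, b = -12, c = -1
Sum = -(-12)/2 = 6
Product = -1/2 = -1/2

Sum = 6


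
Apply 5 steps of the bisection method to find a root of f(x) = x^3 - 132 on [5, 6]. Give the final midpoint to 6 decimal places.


f(x) = x^3 - 132
f(5) = -7 < 0
f(6) = 84 > 0

Step 1: midpoint = (5.000000 + 6.000000)/2 = 5.500000
  f(5.500000) = 34.375000
  f(mid) > 0, so root is in [5.000000, 5.500000]

Step 2: midpoint = (5.000000 + 5.500000)/2 = 5.250000
  f(5.250000) = 12.703125
  f(mid) > 0, so root is in [5.000000, 5.250000]

Step 3: midpoint = (5.000000 + 5.250000)/2 = 5.125000
  f(5.125000) = 2.611328
  f(mid) > 0, so root is in [5.000000, 5.125000]

Step 4: midpoint = (5.000000 + 5.125000)/2 = 5.062500
  f(5.062500) = -2.253662
  f(mid) < 0, so root is in [5.062500, 5.125000]

Step 5: midpoint = (5.062500 + 5.125000)/2 = 5.093750
  f(5.093750) = 0.163910
  f(mid) > 0, so root is in [5.062500, 5.093750]

midpoint = 5.093750


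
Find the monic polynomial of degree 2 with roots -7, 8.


A monic polynomial with roots -7, 8 is:
p(x) = (x + 7)(x - 8)
After multiplying by (x + 7): x + 7
After multiplying by (x - 8): x^2 - x - 56

x^2 - x - 56


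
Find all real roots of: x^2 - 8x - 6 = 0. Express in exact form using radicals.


Using the quadratic formula: x = (-b ± sqrt(b^2 - 4ac)) / (2a)
Here a = 1, b = -8, c = -6
Discriminant = b^2 - 4ac = (-8)^2 - 4(1)(-6) = 64 + 24 = 88
Since discriminant = 88 > 0, there are two real roots.
x = (8 ± 2*sqrt(22)) / 2
Simplifying: x = 4 ± sqrt(22)
Numerically: x ≈ 8.6904 or x ≈ -0.6904

x = 4 + sqrt(22) or x = 4 - sqrt(22)


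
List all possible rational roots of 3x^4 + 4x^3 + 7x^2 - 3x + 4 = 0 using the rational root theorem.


Rational root theorem: possible roots are ±p/q where:
  p divides the constant term (4): p ∈ {1, 2, 4}
  q divides the leading coefficient (3): q ∈ {1, 3}

All possible rational roots: -4, -2, -4/3, -1, -2/3, -1/3, 1/3, 2/3, 1, 4/3, 2, 4

-4, -2, -4/3, -1, -2/3, -1/3, 1/3, 2/3, 1, 4/3, 2, 4


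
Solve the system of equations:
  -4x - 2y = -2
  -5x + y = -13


Using Cramer's rule:
Determinant D = (-4)(1) - (-5)(-2) = -4 - 10 = -14
Dx = (-2)(1) - (-13)(-2) = -2 - 26 = -28
Dy = (-4)(-13) - (-5)(-2) = 52 - 10 = 42
x = Dx/D = -28/-14 = 2
y = Dy/D = 42/-14 = -3

x = 2, y = -3
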